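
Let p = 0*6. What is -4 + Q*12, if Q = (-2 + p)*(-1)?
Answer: 20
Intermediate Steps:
p = 0
Q = 2 (Q = (-2 + 0)*(-1) = -2*(-1) = 2)
-4 + Q*12 = -4 + 2*12 = -4 + 24 = 20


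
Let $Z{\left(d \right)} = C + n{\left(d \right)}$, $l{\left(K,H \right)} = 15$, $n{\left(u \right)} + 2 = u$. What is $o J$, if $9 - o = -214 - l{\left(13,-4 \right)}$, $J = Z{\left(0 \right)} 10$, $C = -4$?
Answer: $-14280$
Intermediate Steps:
$n{\left(u \right)} = -2 + u$
$Z{\left(d \right)} = -6 + d$ ($Z{\left(d \right)} = -4 + \left(-2 + d\right) = -6 + d$)
$J = -60$ ($J = \left(-6 + 0\right) 10 = \left(-6\right) 10 = -60$)
$o = 238$ ($o = 9 - \left(-214 - 15\right) = 9 - -229 = 9 + 229 = 238$)
$o J = 238 \left(-60\right) = -14280$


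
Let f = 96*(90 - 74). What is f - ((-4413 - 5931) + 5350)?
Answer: 6530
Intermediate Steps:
f = 1536 (f = 96*16 = 1536)
f - ((-4413 - 5931) + 5350) = 1536 - ((-4413 - 5931) + 5350) = 1536 - (-10344 + 5350) = 1536 - 1*(-4994) = 1536 + 4994 = 6530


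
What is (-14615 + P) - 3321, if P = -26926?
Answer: -44862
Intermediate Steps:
(-14615 + P) - 3321 = (-14615 - 26926) - 3321 = -41541 - 3321 = -44862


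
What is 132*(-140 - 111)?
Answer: -33132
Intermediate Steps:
132*(-140 - 111) = 132*(-251) = -33132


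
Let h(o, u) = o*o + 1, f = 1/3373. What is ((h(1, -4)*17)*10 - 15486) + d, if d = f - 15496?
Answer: -103355465/3373 ≈ -30642.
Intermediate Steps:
f = 1/3373 ≈ 0.00029647
h(o, u) = 1 + o**2 (h(o, u) = o**2 + 1 = 1 + o**2)
d = -52268007/3373 (d = 1/3373 - 15496 = -52268007/3373 ≈ -15496.)
((h(1, -4)*17)*10 - 15486) + d = (((1 + 1**2)*17)*10 - 15486) - 52268007/3373 = (((1 + 1)*17)*10 - 15486) - 52268007/3373 = ((2*17)*10 - 15486) - 52268007/3373 = (34*10 - 15486) - 52268007/3373 = (340 - 15486) - 52268007/3373 = -15146 - 52268007/3373 = -103355465/3373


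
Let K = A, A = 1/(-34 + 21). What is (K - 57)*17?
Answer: -12614/13 ≈ -970.31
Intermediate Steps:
A = -1/13 (A = 1/(-13) = -1/13 ≈ -0.076923)
K = -1/13 ≈ -0.076923
(K - 57)*17 = (-1/13 - 57)*17 = -742/13*17 = -12614/13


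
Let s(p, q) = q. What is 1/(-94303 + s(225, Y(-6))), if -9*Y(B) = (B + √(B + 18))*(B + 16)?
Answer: -2546001/240078558563 + 60*√3/240078558563 ≈ -1.0604e-5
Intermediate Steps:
Y(B) = -(16 + B)*(B + √(18 + B))/9 (Y(B) = -(B + √(B + 18))*(B + 16)/9 = -(B + √(18 + B))*(16 + B)/9 = -(16 + B)*(B + √(18 + B))/9)
1/(-94303 + s(225, Y(-6))) = 1/(-94303 + (-16/9*(-6) - 16*√(18 - 6)/9 - ⅑*(-6)² - ⅑*(-6)*√(18 - 6))) = 1/(-94303 + (32/3 - 32*√3/9 - ⅑*36 - ⅑*(-6)*√12)) = 1/(-94303 + (32/3 - 32*√3/9 - 4 - ⅑*(-6)*2*√3)) = 1/(-94303 + (32/3 - 32*√3/9 - 4 + 4*√3/3)) = 1/(-94303 + (20/3 - 20*√3/9)) = 1/(-282889/3 - 20*√3/9)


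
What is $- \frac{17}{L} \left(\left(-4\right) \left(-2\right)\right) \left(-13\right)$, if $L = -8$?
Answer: $-221$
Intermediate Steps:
$- \frac{17}{L} \left(\left(-4\right) \left(-2\right)\right) \left(-13\right) = - \frac{17}{-8} \left(\left(-4\right) \left(-2\right)\right) \left(-13\right) = \left(-17\right) \left(- \frac{1}{8}\right) 8 \left(-13\right) = \frac{17}{8} \cdot 8 \left(-13\right) = 17 \left(-13\right) = -221$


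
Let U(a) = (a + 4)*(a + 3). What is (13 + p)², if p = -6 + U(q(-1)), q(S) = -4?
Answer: 49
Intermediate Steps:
U(a) = (3 + a)*(4 + a) (U(a) = (4 + a)*(3 + a) = (3 + a)*(4 + a))
p = -6 (p = -6 + (12 + (-4)² + 7*(-4)) = -6 + (12 + 16 - 28) = -6 + 0 = -6)
(13 + p)² = (13 - 6)² = 7² = 49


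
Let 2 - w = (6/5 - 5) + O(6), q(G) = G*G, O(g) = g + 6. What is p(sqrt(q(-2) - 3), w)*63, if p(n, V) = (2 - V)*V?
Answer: -80073/25 ≈ -3202.9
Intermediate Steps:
O(g) = 6 + g
q(G) = G**2
w = -31/5 (w = 2 - ((6/5 - 5) + (6 + 6)) = 2 - ((6*(1/5) - 5) + 12) = 2 - ((6/5 - 5) + 12) = 2 - (-19/5 + 12) = 2 - 1*41/5 = 2 - 41/5 = -31/5 ≈ -6.2000)
p(n, V) = V*(2 - V)
p(sqrt(q(-2) - 3), w)*63 = -31*(2 - 1*(-31/5))/5*63 = -31*(2 + 31/5)/5*63 = -31/5*41/5*63 = -1271/25*63 = -80073/25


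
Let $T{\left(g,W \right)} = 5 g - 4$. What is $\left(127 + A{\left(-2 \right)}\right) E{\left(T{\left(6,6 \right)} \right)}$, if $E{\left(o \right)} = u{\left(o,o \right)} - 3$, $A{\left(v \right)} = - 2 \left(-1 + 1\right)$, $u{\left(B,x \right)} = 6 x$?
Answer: $19431$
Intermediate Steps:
$T{\left(g,W \right)} = -4 + 5 g$
$A{\left(v \right)} = 0$ ($A{\left(v \right)} = \left(-2\right) 0 = 0$)
$E{\left(o \right)} = -3 + 6 o$ ($E{\left(o \right)} = 6 o - 3 = -3 + 6 o$)
$\left(127 + A{\left(-2 \right)}\right) E{\left(T{\left(6,6 \right)} \right)} = \left(127 + 0\right) \left(-3 + 6 \left(-4 + 5 \cdot 6\right)\right) = 127 \left(-3 + 6 \left(-4 + 30\right)\right) = 127 \left(-3 + 6 \cdot 26\right) = 127 \left(-3 + 156\right) = 127 \cdot 153 = 19431$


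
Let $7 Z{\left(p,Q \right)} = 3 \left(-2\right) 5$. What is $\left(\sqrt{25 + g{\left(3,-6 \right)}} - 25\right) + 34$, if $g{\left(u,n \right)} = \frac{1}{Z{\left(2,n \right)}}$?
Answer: $9 + \frac{\sqrt{22290}}{30} \approx 13.977$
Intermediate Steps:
$Z{\left(p,Q \right)} = - \frac{30}{7}$ ($Z{\left(p,Q \right)} = \frac{3 \left(-2\right) 5}{7} = \frac{\left(-6\right) 5}{7} = \frac{1}{7} \left(-30\right) = - \frac{30}{7}$)
$g{\left(u,n \right)} = - \frac{7}{30}$ ($g{\left(u,n \right)} = \frac{1}{- \frac{30}{7}} = - \frac{7}{30}$)
$\left(\sqrt{25 + g{\left(3,-6 \right)}} - 25\right) + 34 = \left(\sqrt{25 - \frac{7}{30}} - 25\right) + 34 = \left(\sqrt{\frac{743}{30}} - 25\right) + 34 = \left(\frac{\sqrt{22290}}{30} - 25\right) + 34 = \left(-25 + \frac{\sqrt{22290}}{30}\right) + 34 = 9 + \frac{\sqrt{22290}}{30}$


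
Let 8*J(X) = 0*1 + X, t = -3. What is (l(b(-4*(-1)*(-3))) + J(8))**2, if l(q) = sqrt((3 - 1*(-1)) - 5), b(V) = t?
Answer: 2*I ≈ 2.0*I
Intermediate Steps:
J(X) = X/8 (J(X) = (0*1 + X)/8 = (0 + X)/8 = X/8)
b(V) = -3
l(q) = I (l(q) = sqrt((3 + 1) - 5) = sqrt(4 - 5) = sqrt(-1) = I)
(l(b(-4*(-1)*(-3))) + J(8))**2 = (I + (1/8)*8)**2 = (I + 1)**2 = (1 + I)**2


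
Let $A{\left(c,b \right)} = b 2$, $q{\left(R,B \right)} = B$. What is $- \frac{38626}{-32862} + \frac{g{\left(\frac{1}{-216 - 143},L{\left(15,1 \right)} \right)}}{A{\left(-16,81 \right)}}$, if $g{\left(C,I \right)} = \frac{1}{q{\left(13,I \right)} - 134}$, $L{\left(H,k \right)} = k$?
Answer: $\frac{138700489}{118007442} \approx 1.1754$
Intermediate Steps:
$A{\left(c,b \right)} = 2 b$
$g{\left(C,I \right)} = \frac{1}{-134 + I}$ ($g{\left(C,I \right)} = \frac{1}{I - 134} = \frac{1}{-134 + I}$)
$- \frac{38626}{-32862} + \frac{g{\left(\frac{1}{-216 - 143},L{\left(15,1 \right)} \right)}}{A{\left(-16,81 \right)}} = - \frac{38626}{-32862} + \frac{1}{\left(-134 + 1\right) 2 \cdot 81} = \left(-38626\right) \left(- \frac{1}{32862}\right) + \frac{1}{\left(-133\right) 162} = \frac{19313}{16431} - \frac{1}{21546} = \frac{138700489}{118007442}$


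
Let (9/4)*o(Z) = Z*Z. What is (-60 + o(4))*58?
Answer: -27608/9 ≈ -3067.6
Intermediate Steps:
o(Z) = 4*Z²/9 (o(Z) = 4*(Z*Z)/9 = 4*Z²/9)
(-60 + o(4))*58 = (-60 + (4/9)*4²)*58 = (-60 + (4/9)*16)*58 = (-60 + 64/9)*58 = -476/9*58 = -27608/9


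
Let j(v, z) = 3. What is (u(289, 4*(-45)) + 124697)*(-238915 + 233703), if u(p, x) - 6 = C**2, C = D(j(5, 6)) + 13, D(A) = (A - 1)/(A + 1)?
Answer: -650901923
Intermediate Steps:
D(A) = (-1 + A)/(1 + A)
C = 27/2 (C = (-1 + 3)/(1 + 3) + 13 = 2/4 + 13 = (1/4)*2 + 13 = 1/2 + 13 = 27/2 ≈ 13.500)
u(p, x) = 753/4 (u(p, x) = 6 + (27/2)**2 = 6 + 729/4 = 753/4)
(u(289, 4*(-45)) + 124697)*(-238915 + 233703) = (753/4 + 124697)*(-238915 + 233703) = (499541/4)*(-5212) = -650901923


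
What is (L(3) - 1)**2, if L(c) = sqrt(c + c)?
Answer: (1 - sqrt(6))**2 ≈ 2.1010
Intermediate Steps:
L(c) = sqrt(2)*sqrt(c) (L(c) = sqrt(2*c) = sqrt(2)*sqrt(c))
(L(3) - 1)**2 = (sqrt(2)*sqrt(3) - 1)**2 = (sqrt(6) - 1)**2 = (-1 + sqrt(6))**2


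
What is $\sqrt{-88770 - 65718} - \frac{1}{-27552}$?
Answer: $\frac{1}{27552} + 2 i \sqrt{38622} \approx 3.6295 \cdot 10^{-5} + 393.05 i$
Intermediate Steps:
$\sqrt{-88770 - 65718} - \frac{1}{-27552} = \sqrt{-154488} - - \frac{1}{27552} = 2 i \sqrt{38622} + \frac{1}{27552} = \frac{1}{27552} + 2 i \sqrt{38622}$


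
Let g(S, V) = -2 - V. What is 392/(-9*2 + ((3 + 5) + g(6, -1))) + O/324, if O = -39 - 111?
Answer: -21443/594 ≈ -36.099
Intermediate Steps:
O = -150
392/(-9*2 + ((3 + 5) + g(6, -1))) + O/324 = 392/(-9*2 + ((3 + 5) + (-2 - 1*(-1)))) - 150/324 = 392/(-18 + (8 + (-2 + 1))) - 150*1/324 = 392/(-18 + (8 - 1)) - 25/54 = 392/(-18 + 7) - 25/54 = 392/(-11) - 25/54 = 392*(-1/11) - 25/54 = -392/11 - 25/54 = -21443/594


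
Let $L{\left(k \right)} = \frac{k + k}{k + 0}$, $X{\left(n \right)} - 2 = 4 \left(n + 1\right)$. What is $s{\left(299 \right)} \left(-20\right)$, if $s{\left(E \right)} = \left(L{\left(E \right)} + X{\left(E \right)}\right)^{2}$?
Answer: $-28992320$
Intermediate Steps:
$X{\left(n \right)} = 6 + 4 n$ ($X{\left(n \right)} = 2 + 4 \left(n + 1\right) = 2 + 4 \left(1 + n\right) = 2 + \left(4 + 4 n\right) = 6 + 4 n$)
$L{\left(k \right)} = 2$ ($L{\left(k \right)} = \frac{2 k}{k} = 2$)
$s{\left(E \right)} = \left(8 + 4 E\right)^{2}$ ($s{\left(E \right)} = \left(2 + \left(6 + 4 E\right)\right)^{2} = \left(8 + 4 E\right)^{2}$)
$s{\left(299 \right)} \left(-20\right) = 16 \left(2 + 299\right)^{2} \left(-20\right) = 16 \cdot 301^{2} \left(-20\right) = 16 \cdot 90601 \left(-20\right) = 1449616 \left(-20\right) = -28992320$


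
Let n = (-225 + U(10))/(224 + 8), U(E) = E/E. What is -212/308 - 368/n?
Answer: 4185/11 ≈ 380.45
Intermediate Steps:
U(E) = 1
n = -28/29 (n = (-225 + 1)/(224 + 8) = -224/232 = -224*1/232 = -28/29 ≈ -0.96552)
-212/308 - 368/n = -212/308 - 368/(-28/29) = -212*1/308 - 368*(-29/28) = -53/77 + 2668/7 = 4185/11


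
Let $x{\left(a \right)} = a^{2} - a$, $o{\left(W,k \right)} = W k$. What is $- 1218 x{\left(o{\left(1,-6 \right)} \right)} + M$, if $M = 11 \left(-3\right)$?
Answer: $-51189$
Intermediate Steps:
$M = -33$
$- 1218 x{\left(o{\left(1,-6 \right)} \right)} + M = - 1218 \cdot 1 \left(-6\right) \left(-1 + 1 \left(-6\right)\right) - 33 = - 1218 \left(- 6 \left(-1 - 6\right)\right) - 33 = - 1218 \left(\left(-6\right) \left(-7\right)\right) - 33 = \left(-1218\right) 42 - 33 = -51156 - 33 = -51189$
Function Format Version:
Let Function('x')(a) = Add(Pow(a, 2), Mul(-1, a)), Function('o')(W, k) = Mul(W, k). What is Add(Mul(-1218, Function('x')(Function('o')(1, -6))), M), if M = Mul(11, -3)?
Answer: -51189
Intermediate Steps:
M = -33
Add(Mul(-1218, Function('x')(Function('o')(1, -6))), M) = Add(Mul(-1218, Mul(Mul(1, -6), Add(-1, Mul(1, -6)))), -33) = Add(Mul(-1218, Mul(-6, Add(-1, -6))), -33) = Add(Mul(-1218, Mul(-6, -7)), -33) = Add(Mul(-1218, 42), -33) = Add(-51156, -33) = -51189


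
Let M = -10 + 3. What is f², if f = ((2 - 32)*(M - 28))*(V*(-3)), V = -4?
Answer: 158760000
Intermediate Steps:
M = -7
f = 12600 (f = ((2 - 32)*(-7 - 28))*(-4*(-3)) = -30*(-35)*12 = 1050*12 = 12600)
f² = 12600² = 158760000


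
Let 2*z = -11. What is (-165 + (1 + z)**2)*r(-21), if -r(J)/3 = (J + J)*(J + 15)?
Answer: 109431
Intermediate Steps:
z = -11/2 (z = (1/2)*(-11) = -11/2 ≈ -5.5000)
r(J) = -6*J*(15 + J) (r(J) = -3*(J + J)*(J + 15) = -3*2*J*(15 + J) = -6*J*(15 + J))
(-165 + (1 + z)**2)*r(-21) = (-165 + (1 - 11/2)**2)*(-6*(-21)*(15 - 21)) = (-165 + (-9/2)**2)*(-6*(-21)*(-6)) = (-165 + 81/4)*(-756) = -579/4*(-756) = 109431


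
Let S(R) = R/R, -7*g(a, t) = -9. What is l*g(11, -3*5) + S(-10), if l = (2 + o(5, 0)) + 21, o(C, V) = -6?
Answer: 160/7 ≈ 22.857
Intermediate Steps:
g(a, t) = 9/7 (g(a, t) = -1/7*(-9) = 9/7)
S(R) = 1
l = 17 (l = (2 - 6) + 21 = -4 + 21 = 17)
l*g(11, -3*5) + S(-10) = 17*(9/7) + 1 = 153/7 + 1 = 160/7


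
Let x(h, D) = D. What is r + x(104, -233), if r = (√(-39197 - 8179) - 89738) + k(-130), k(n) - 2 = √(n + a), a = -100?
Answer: -89969 + I*√230 + 12*I*√329 ≈ -89969.0 + 232.83*I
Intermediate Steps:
k(n) = 2 + √(-100 + n) (k(n) = 2 + √(n - 100) = 2 + √(-100 + n))
r = -89736 + I*√230 + 12*I*√329 (r = (√(-39197 - 8179) - 89738) + (2 + √(-100 - 130)) = (√(-47376) - 89738) + (2 + √(-230)) = (12*I*√329 - 89738) + (2 + I*√230) = (-89738 + 12*I*√329) + (2 + I*√230) = -89736 + I*√230 + 12*I*√329 ≈ -89736.0 + 232.83*I)
r + x(104, -233) = (-89736 + I*√230 + 12*I*√329) - 233 = -89969 + I*√230 + 12*I*√329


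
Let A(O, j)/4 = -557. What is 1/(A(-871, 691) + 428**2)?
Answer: 1/180956 ≈ 5.5262e-6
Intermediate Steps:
A(O, j) = -2228 (A(O, j) = 4*(-557) = -2228)
1/(A(-871, 691) + 428**2) = 1/(-2228 + 428**2) = 1/(-2228 + 183184) = 1/180956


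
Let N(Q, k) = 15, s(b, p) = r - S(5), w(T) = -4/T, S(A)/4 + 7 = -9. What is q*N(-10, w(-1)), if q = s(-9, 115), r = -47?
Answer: 255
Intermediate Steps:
S(A) = -64 (S(A) = -28 + 4*(-9) = -28 - 36 = -64)
s(b, p) = 17 (s(b, p) = -47 - 1*(-64) = -47 + 64 = 17)
q = 17
q*N(-10, w(-1)) = 17*15 = 255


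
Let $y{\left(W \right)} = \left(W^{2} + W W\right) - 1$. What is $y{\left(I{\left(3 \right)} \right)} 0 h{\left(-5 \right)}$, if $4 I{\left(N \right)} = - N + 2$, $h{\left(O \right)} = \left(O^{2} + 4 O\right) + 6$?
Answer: $0$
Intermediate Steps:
$h{\left(O \right)} = 6 + O^{2} + 4 O$
$I{\left(N \right)} = \frac{1}{2} - \frac{N}{4}$ ($I{\left(N \right)} = \frac{- N + 2}{4} = \frac{2 - N}{4} = \frac{1}{2} - \frac{N}{4}$)
$y{\left(W \right)} = -1 + 2 W^{2}$ ($y{\left(W \right)} = \left(W^{2} + W^{2}\right) - 1 = 2 W^{2} - 1 = -1 + 2 W^{2}$)
$y{\left(I{\left(3 \right)} \right)} 0 h{\left(-5 \right)} = \left(-1 + 2 \left(\frac{1}{2} - \frac{3}{4}\right)^{2}\right) 0 \left(6 + \left(-5\right)^{2} + 4 \left(-5\right)\right) = \left(-1 + 2 \left(\frac{1}{2} - \frac{3}{4}\right)^{2}\right) 0 \left(6 + 25 - 20\right) = \left(-1 + 2 \left(- \frac{1}{4}\right)^{2}\right) 0 \cdot 11 = \left(-1 + 2 \cdot \frac{1}{16}\right) 0 \cdot 11 = \left(-1 + \frac{1}{8}\right) 0 \cdot 11 = \left(- \frac{7}{8}\right) 0 \cdot 11 = 0 \cdot 11 = 0$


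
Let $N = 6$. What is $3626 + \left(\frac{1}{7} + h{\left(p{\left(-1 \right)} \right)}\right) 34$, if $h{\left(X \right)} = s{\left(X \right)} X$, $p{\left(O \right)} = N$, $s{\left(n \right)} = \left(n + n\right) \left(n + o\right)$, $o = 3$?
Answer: $\frac{179640}{7} \approx 25663.0$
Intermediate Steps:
$s{\left(n \right)} = 2 n \left(3 + n\right)$ ($s{\left(n \right)} = \left(n + n\right) \left(n + 3\right) = 2 n \left(3 + n\right)$)
$p{\left(O \right)} = 6$
$h{\left(X \right)} = 2 X^{2} \left(3 + X\right)$ ($h{\left(X \right)} = 2 X \left(3 + X\right) X = 2 X^{2} \left(3 + X\right)$)
$3626 + \left(\frac{1}{7} + h{\left(p{\left(-1 \right)} \right)}\right) 34 = 3626 + \left(\frac{1}{7} + 2 \cdot 6^{2} \left(3 + 6\right)\right) 34 = 3626 + \left(\frac{1}{7} + 2 \cdot 36 \cdot 9\right) 34 = 3626 + \left(\frac{1}{7} + 648\right) 34 = 3626 + \frac{4537}{7} \cdot 34 = 3626 + \frac{154258}{7} = \frac{179640}{7}$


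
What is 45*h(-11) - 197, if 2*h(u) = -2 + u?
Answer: -979/2 ≈ -489.50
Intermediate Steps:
h(u) = -1 + u/2 (h(u) = (-2 + u)/2 = -1 + u/2)
45*h(-11) - 197 = 45*(-1 + (½)*(-11)) - 197 = 45*(-1 - 11/2) - 197 = 45*(-13/2) - 197 = -585/2 - 197 = -979/2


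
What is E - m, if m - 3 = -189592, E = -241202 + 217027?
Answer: 165414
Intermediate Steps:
E = -24175
m = -189589 (m = 3 - 189592 = -189589)
E - m = -24175 - 1*(-189589) = -24175 + 189589 = 165414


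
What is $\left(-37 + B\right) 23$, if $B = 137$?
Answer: $2300$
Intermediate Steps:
$\left(-37 + B\right) 23 = \left(-37 + 137\right) 23 = 100 \cdot 23 = 2300$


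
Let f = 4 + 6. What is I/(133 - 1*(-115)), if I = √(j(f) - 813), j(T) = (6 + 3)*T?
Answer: I*√723/248 ≈ 0.10842*I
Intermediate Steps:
f = 10
j(T) = 9*T
I = I*√723 (I = √(9*10 - 813) = √(90 - 813) = √(-723) = I*√723 ≈ 26.889*I)
I/(133 - 1*(-115)) = (I*√723)/(133 - 1*(-115)) = (I*√723)/(133 + 115) = (I*√723)/248 = I*√723/248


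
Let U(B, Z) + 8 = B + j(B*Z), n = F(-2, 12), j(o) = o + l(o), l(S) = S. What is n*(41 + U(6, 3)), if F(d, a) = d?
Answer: -150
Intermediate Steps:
j(o) = 2*o (j(o) = o + o = 2*o)
n = -2
U(B, Z) = -8 + B + 2*B*Z (U(B, Z) = -8 + (B + 2*(B*Z)) = -8 + (B + 2*B*Z) = -8 + B + 2*B*Z)
n*(41 + U(6, 3)) = -2*(41 + (-8 + 6 + 2*6*3)) = -2*(41 + (-8 + 6 + 36)) = -2*(41 + 34) = -2*75 = -150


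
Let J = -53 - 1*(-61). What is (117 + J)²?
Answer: 15625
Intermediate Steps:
J = 8 (J = -53 + 61 = 8)
(117 + J)² = (117 + 8)² = 125² = 15625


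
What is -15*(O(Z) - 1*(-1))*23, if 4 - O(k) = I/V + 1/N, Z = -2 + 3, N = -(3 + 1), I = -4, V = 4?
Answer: -8625/4 ≈ -2156.3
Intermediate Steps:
N = -4 (N = -1*4 = -4)
Z = 1
O(k) = 21/4 (O(k) = 4 - (-4/4 + 1/(-4)) = 4 - (-4*¼ + 1*(-¼)) = 4 - (-1 - ¼) = 4 - 1*(-5/4) = 4 + 5/4 = 21/4)
-15*(O(Z) - 1*(-1))*23 = -15*(21/4 - 1*(-1))*23 = -15*(21/4 + 1)*23 = -15*25/4*23 = -375/4*23 = -8625/4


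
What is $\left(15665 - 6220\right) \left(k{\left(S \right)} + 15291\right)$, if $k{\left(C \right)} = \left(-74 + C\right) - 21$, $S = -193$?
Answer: $141703335$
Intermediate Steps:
$k{\left(C \right)} = -95 + C$
$\left(15665 - 6220\right) \left(k{\left(S \right)} + 15291\right) = \left(15665 - 6220\right) \left(\left(-95 - 193\right) + 15291\right) = 9445 \left(-288 + 15291\right) = 9445 \cdot 15003 = 141703335$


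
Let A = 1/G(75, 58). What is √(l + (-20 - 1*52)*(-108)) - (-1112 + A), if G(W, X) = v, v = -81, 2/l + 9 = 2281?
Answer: 90073/81 + √627181127/284 ≈ 1200.2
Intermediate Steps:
l = 1/1136 (l = 2/(-9 + 2281) = 2/2272 = 2*(1/2272) = 1/1136 ≈ 0.00088028)
G(W, X) = -81
A = -1/81 (A = 1/(-81) = -1/81 ≈ -0.012346)
√(l + (-20 - 1*52)*(-108)) - (-1112 + A) = √(1/1136 + (-20 - 1*52)*(-108)) - (-1112 - 1/81) = √(1/1136 + (-20 - 52)*(-108)) - 1*(-90073/81) = √(1/1136 - 72*(-108)) + 90073/81 = √(1/1136 + 7776) + 90073/81 = √(8833537/1136) + 90073/81 = √627181127/284 + 90073/81 = 90073/81 + √627181127/284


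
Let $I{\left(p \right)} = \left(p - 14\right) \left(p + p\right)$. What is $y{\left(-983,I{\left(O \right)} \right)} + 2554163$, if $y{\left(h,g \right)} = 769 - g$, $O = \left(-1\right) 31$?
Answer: $2552142$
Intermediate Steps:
$O = -31$
$I{\left(p \right)} = 2 p \left(-14 + p\right)$ ($I{\left(p \right)} = \left(-14 + p\right) 2 p = 2 p \left(-14 + p\right)$)
$y{\left(-983,I{\left(O \right)} \right)} + 2554163 = \left(769 - 2 \left(-31\right) \left(-14 - 31\right)\right) + 2554163 = \left(769 - 2 \left(-31\right) \left(-45\right)\right) + 2554163 = \left(769 - 2790\right) + 2554163 = -2021 + 2554163 = 2552142$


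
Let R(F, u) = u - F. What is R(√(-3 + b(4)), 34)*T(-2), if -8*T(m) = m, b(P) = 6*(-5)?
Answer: 17/2 - I*√33/4 ≈ 8.5 - 1.4361*I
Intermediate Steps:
b(P) = -30
T(m) = -m/8
R(√(-3 + b(4)), 34)*T(-2) = (34 - √(-3 - 30))*(-⅛*(-2)) = (34 - √(-33))*(¼) = (34 - I*√33)*(¼) = 17/2 - I*√33/4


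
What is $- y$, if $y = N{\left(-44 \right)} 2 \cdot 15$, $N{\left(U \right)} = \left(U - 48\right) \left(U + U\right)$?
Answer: $-242880$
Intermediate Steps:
$N{\left(U \right)} = 2 U \left(-48 + U\right)$ ($N{\left(U \right)} = \left(-48 + U\right) 2 U = 2 U \left(-48 + U\right)$)
$y = 242880$ ($y = 2 \left(-44\right) \left(-48 - 44\right) 2 \cdot 15 = 2 \left(-44\right) \left(-92\right) 30 = 8096 \cdot 30 = 242880$)
$- y = \left(-1\right) 242880 = -242880$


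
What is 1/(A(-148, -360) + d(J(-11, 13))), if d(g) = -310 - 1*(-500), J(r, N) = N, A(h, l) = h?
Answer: 1/42 ≈ 0.023810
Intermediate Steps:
d(g) = 190 (d(g) = -310 + 500 = 190)
1/(A(-148, -360) + d(J(-11, 13))) = 1/(-148 + 190) = 1/42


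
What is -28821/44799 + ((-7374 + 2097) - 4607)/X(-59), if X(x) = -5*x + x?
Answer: -37466256/881047 ≈ -42.525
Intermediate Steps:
X(x) = -4*x
-28821/44799 + ((-7374 + 2097) - 4607)/X(-59) = -28821/44799 + ((-7374 + 2097) - 4607)/((-4*(-59))) = -28821*1/44799 + (-5277 - 4607)/236 = -9607/14933 - 9884*1/236 = -9607/14933 - 2471/59 = -37466256/881047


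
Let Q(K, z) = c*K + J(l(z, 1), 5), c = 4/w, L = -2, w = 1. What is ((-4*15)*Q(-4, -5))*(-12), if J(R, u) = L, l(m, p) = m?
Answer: -12960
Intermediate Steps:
J(R, u) = -2
c = 4 (c = 4/1 = 4*1 = 4)
Q(K, z) = -2 + 4*K (Q(K, z) = 4*K - 2 = -2 + 4*K)
((-4*15)*Q(-4, -5))*(-12) = ((-4*15)*(-2 + 4*(-4)))*(-12) = -60*(-2 - 16)*(-12) = -60*(-18)*(-12) = 1080*(-12) = -12960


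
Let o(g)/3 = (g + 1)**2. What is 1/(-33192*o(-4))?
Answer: -1/896184 ≈ -1.1158e-6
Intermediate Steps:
o(g) = 3*(1 + g)**2 (o(g) = 3*(g + 1)**2 = 3*(1 + g)**2)
1/(-33192*o(-4)) = 1/(-99576*(1 - 4)**2) = 1/(-99576*(-3)**2) = 1/(-99576*9) = 1/(-33192*27) = 1/(-896184) = -1/896184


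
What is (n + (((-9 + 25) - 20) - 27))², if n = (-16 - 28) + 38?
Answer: 1369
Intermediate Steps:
n = -6 (n = -44 + 38 = -6)
(n + (((-9 + 25) - 20) - 27))² = (-6 + (((-9 + 25) - 20) - 27))² = (-6 + ((16 - 20) - 27))² = (-6 + (-4 - 27))² = (-6 - 31)² = (-37)² = 1369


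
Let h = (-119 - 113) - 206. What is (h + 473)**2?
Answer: 1225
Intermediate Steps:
h = -438 (h = -232 - 206 = -438)
(h + 473)**2 = (-438 + 473)**2 = 35**2 = 1225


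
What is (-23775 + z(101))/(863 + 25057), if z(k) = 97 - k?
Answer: -23779/25920 ≈ -0.91740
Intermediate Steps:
(-23775 + z(101))/(863 + 25057) = (-23775 + (97 - 1*101))/(863 + 25057) = (-23775 + (97 - 101))/25920 = (-23775 - 4)*(1/25920) = -23779*1/25920 = -23779/25920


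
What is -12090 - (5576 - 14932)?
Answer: -2734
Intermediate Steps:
-12090 - (5576 - 14932) = -12090 - 1*(-9356) = -12090 + 9356 = -2734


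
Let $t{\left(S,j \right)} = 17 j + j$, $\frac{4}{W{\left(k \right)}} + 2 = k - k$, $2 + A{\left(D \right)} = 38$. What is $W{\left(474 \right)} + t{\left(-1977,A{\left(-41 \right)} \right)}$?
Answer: $646$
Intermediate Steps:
$A{\left(D \right)} = 36$ ($A{\left(D \right)} = -2 + 38 = 36$)
$W{\left(k \right)} = -2$ ($W{\left(k \right)} = \frac{4}{-2 + \left(k - k\right)} = \frac{4}{-2 + 0} = \frac{4}{-2} = 4 \left(- \frac{1}{2}\right) = -2$)
$t{\left(S,j \right)} = 18 j$
$W{\left(474 \right)} + t{\left(-1977,A{\left(-41 \right)} \right)} = -2 + 18 \cdot 36 = -2 + 648 = 646$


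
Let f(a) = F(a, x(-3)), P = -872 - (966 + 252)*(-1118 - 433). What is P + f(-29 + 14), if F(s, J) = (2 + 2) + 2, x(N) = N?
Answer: 1888252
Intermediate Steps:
P = 1888246 (P = -872 - 1218*(-1551) = -872 - 1*(-1889118) = -872 + 1889118 = 1888246)
F(s, J) = 6 (F(s, J) = 4 + 2 = 6)
f(a) = 6
P + f(-29 + 14) = 1888246 + 6 = 1888252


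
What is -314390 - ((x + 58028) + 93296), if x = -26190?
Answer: -439524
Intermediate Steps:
-314390 - ((x + 58028) + 93296) = -314390 - ((-26190 + 58028) + 93296) = -314390 - (31838 + 93296) = -314390 - 1*125134 = -314390 - 125134 = -439524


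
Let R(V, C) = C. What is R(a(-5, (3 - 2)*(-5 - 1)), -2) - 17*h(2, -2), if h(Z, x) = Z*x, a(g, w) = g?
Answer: 66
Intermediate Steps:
R(a(-5, (3 - 2)*(-5 - 1)), -2) - 17*h(2, -2) = -2 - 34*(-2) = -2 - 17*(-4) = -2 + 68 = 66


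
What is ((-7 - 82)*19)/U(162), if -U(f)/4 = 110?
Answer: 1691/440 ≈ 3.8432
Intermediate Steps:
U(f) = -440 (U(f) = -4*110 = -440)
((-7 - 82)*19)/U(162) = ((-7 - 82)*19)/(-440) = -89*19*(-1/440) = -1691*(-1/440) = 1691/440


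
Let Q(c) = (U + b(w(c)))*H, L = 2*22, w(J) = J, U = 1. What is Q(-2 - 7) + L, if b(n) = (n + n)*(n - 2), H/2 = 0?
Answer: 44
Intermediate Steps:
H = 0 (H = 2*0 = 0)
b(n) = 2*n*(-2 + n) (b(n) = (2*n)*(-2 + n) = 2*n*(-2 + n))
L = 44
Q(c) = 0 (Q(c) = (1 + 2*c*(-2 + c))*0 = 0)
Q(-2 - 7) + L = 0 + 44 = 44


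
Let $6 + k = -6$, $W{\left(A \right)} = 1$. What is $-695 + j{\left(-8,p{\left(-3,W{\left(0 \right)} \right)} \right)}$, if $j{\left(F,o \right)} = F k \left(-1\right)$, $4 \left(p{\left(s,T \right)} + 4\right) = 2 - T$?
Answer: $-791$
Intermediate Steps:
$p{\left(s,T \right)} = - \frac{7}{2} - \frac{T}{4}$ ($p{\left(s,T \right)} = -4 + \frac{2 - T}{4} = -4 - \left(- \frac{1}{2} + \frac{T}{4}\right) = - \frac{7}{2} - \frac{T}{4}$)
$k = -12$ ($k = -6 - 6 = -12$)
$j{\left(F,o \right)} = 12 F$ ($j{\left(F,o \right)} = F \left(-12\right) \left(-1\right) = - 12 F \left(-1\right) = 12 F$)
$-695 + j{\left(-8,p{\left(-3,W{\left(0 \right)} \right)} \right)} = -695 + 12 \left(-8\right) = -695 - 96 = -791$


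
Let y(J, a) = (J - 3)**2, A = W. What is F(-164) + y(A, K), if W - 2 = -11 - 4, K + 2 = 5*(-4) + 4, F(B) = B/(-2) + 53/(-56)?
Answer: 18875/56 ≈ 337.05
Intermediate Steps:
F(B) = -53/56 - B/2 (F(B) = B*(-1/2) + 53*(-1/56) = -B/2 - 53/56 = -53/56 - B/2)
K = -18 (K = -2 + (5*(-4) + 4) = -2 + (-20 + 4) = -2 - 16 = -18)
W = -13 (W = 2 + (-11 - 4) = 2 - 15 = -13)
A = -13
y(J, a) = (-3 + J)**2
F(-164) + y(A, K) = (-53/56 - 1/2*(-164)) + (-3 - 13)**2 = (-53/56 + 82) + (-16)**2 = 4539/56 + 256 = 18875/56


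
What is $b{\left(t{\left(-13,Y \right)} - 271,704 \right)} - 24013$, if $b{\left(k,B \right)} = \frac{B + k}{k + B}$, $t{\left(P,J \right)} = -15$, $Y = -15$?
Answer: $-24012$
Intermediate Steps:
$b{\left(k,B \right)} = 1$ ($b{\left(k,B \right)} = \frac{B + k}{B + k} = 1$)
$b{\left(t{\left(-13,Y \right)} - 271,704 \right)} - 24013 = 1 - 24013 = -24012$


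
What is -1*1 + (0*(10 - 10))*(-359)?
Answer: -1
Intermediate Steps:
-1*1 + (0*(10 - 10))*(-359) = -1 + (0*0)*(-359) = -1 + 0*(-359) = -1 + 0 = -1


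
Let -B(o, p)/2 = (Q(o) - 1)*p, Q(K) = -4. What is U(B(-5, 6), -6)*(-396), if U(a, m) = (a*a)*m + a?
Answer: 8529840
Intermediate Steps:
B(o, p) = 10*p (B(o, p) = -2*(-4 - 1)*p = -(-10)*p = 10*p)
U(a, m) = a + m*a**2 (U(a, m) = a**2*m + a = m*a**2 + a = a + m*a**2)
U(B(-5, 6), -6)*(-396) = ((10*6)*(1 + (10*6)*(-6)))*(-396) = (60*(1 + 60*(-6)))*(-396) = (60*(1 - 360))*(-396) = (60*(-359))*(-396) = -21540*(-396) = 8529840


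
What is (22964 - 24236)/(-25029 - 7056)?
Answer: 424/10695 ≈ 0.039645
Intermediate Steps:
(22964 - 24236)/(-25029 - 7056) = -1272/(-32085) = -1272*(-1/32085) = 424/10695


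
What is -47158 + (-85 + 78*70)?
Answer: -41783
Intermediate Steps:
-47158 + (-85 + 78*70) = -47158 + (-85 + 5460) = -47158 + 5375 = -41783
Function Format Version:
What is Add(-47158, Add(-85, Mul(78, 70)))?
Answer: -41783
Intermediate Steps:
Add(-47158, Add(-85, Mul(78, 70))) = Add(-47158, Add(-85, 5460)) = Add(-47158, 5375) = -41783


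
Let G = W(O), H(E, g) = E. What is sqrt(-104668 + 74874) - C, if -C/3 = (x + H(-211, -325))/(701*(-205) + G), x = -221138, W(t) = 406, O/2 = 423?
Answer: 664047/143299 + I*sqrt(29794) ≈ 4.634 + 172.61*I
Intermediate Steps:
O = 846 (O = 2*423 = 846)
G = 406
C = -664047/143299 (C = -3*(-221138 - 211)/(701*(-205) + 406) = -(-664047)/(-143705 + 406) = -(-664047)/(-143299) = -(-664047)*(-1)/143299 = -3*221349/143299 = -664047/143299 ≈ -4.6340)
sqrt(-104668 + 74874) - C = sqrt(-104668 + 74874) - 1*(-664047/143299) = sqrt(-29794) + 664047/143299 = I*sqrt(29794) + 664047/143299 = 664047/143299 + I*sqrt(29794)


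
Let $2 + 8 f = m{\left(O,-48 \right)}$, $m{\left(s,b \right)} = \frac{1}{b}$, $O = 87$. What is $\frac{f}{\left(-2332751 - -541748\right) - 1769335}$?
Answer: $\frac{97}{1367169792} \approx 7.0949 \cdot 10^{-8}$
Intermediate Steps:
$f = - \frac{97}{384}$ ($f = - \frac{1}{4} + \frac{1}{8 \left(-48\right)} = - \frac{1}{4} + \frac{1}{8} \left(- \frac{1}{48}\right) = - \frac{1}{4} - \frac{1}{384} = - \frac{97}{384} \approx -0.2526$)
$\frac{f}{\left(-2332751 - -541748\right) - 1769335} = - \frac{97}{384 \left(\left(-2332751 - -541748\right) - 1769335\right)} = - \frac{97}{384 \left(\left(-2332751 + 541748\right) - 1769335\right)} = - \frac{97}{384 \left(-1791003 - 1769335\right)} = - \frac{97}{384 \left(-3560338\right)} = \left(- \frac{97}{384}\right) \left(- \frac{1}{3560338}\right) = \frac{97}{1367169792}$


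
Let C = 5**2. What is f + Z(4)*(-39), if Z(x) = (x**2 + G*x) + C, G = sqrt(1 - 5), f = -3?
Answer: -1602 - 312*I ≈ -1602.0 - 312.0*I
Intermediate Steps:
G = 2*I (G = sqrt(-4) = 2*I ≈ 2.0*I)
C = 25
Z(x) = 25 + x**2 + 2*I*x (Z(x) = (x**2 + (2*I)*x) + 25 = (x**2 + 2*I*x) + 25 = 25 + x**2 + 2*I*x)
f + Z(4)*(-39) = -3 + (25 + 4**2 + 2*I*4)*(-39) = -3 + (25 + 16 + 8*I)*(-39) = -3 + (41 + 8*I)*(-39) = -3 + (-1599 - 312*I) = -1602 - 312*I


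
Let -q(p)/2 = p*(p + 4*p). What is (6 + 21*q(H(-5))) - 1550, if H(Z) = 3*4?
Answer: -31784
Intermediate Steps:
H(Z) = 12
q(p) = -10*p**2 (q(p) = -2*p*(p + 4*p) = -2*p*5*p = -10*p**2)
(6 + 21*q(H(-5))) - 1550 = (6 + 21*(-10*12**2)) - 1550 = (6 + 21*(-10*144)) - 1550 = (6 + 21*(-1440)) - 1550 = (6 - 30240) - 1550 = -30234 - 1550 = -31784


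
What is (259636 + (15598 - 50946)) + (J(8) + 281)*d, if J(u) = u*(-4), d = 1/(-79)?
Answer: 17718503/79 ≈ 2.2428e+5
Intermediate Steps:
d = -1/79 ≈ -0.012658
J(u) = -4*u
(259636 + (15598 - 50946)) + (J(8) + 281)*d = (259636 + (15598 - 50946)) + (-4*8 + 281)*(-1/79) = (259636 - 35348) + (-32 + 281)*(-1/79) = 224288 + 249*(-1/79) = 224288 - 249/79 = 17718503/79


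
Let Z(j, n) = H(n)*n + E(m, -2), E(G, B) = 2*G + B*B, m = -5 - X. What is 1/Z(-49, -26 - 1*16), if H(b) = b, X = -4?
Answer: 1/1766 ≈ 0.00056625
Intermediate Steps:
m = -1 (m = -5 - 1*(-4) = -5 + 4 = -1)
E(G, B) = B² + 2*G (E(G, B) = 2*G + B² = B² + 2*G)
Z(j, n) = 2 + n² (Z(j, n) = n*n + ((-2)² + 2*(-1)) = n² + (4 - 2) = n² + 2 = 2 + n²)
1/Z(-49, -26 - 1*16) = 1/(2 + (-26 - 1*16)²) = 1/(2 + (-26 - 16)²) = 1/(2 + (-42)²) = 1/(2 + 1764) = 1/1766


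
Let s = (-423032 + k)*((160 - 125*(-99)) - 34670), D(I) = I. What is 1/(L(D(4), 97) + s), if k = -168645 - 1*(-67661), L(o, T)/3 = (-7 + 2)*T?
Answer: 1/11599092705 ≈ 8.6214e-11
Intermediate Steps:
L(o, T) = -15*T (L(o, T) = 3*((-7 + 2)*T) = 3*(-5*T) = -15*T)
k = -100984 (k = -168645 + 67661 = -100984)
s = 11599094160 (s = (-423032 - 100984)*((160 - 125*(-99)) - 34670) = -524016*((160 + 12375) - 34670) = -524016*(12535 - 34670) = -524016*(-22135) = 11599094160)
1/(L(D(4), 97) + s) = 1/(-15*97 + 11599094160) = 1/(-1455 + 11599094160) = 1/11599092705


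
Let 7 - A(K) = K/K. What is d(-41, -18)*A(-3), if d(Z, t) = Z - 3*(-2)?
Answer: -210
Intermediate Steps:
d(Z, t) = 6 + Z (d(Z, t) = Z + 6 = 6 + Z)
A(K) = 6 (A(K) = 7 - K/K = 7 - 1*1 = 7 - 1 = 6)
d(-41, -18)*A(-3) = (6 - 41)*6 = -35*6 = -210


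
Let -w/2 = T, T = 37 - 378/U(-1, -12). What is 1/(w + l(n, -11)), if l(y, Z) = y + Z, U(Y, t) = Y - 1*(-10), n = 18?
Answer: 1/17 ≈ 0.058824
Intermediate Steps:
U(Y, t) = 10 + Y (U(Y, t) = Y + 10 = 10 + Y)
l(y, Z) = Z + y
T = -5 (T = 37 - 378/(10 - 1) = 37 - 378/9 = 37 - 1*42 = 37 - 42 = -5)
w = 10 (w = -2*(-5) = 10)
1/(w + l(n, -11)) = 1/(10 + (-11 + 18)) = 1/(10 + 7) = 1/17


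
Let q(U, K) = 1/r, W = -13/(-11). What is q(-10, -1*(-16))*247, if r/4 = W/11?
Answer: 2299/4 ≈ 574.75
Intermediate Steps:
W = 13/11 (W = -13*(-1)/11 = -1*(-13/11) = 13/11 ≈ 1.1818)
r = 52/121 (r = 4*((13/11)/11) = 4*((13/11)*(1/11)) = 4*(13/121) = 52/121 ≈ 0.42975)
q(U, K) = 121/52 (q(U, K) = 1/(52/121) = 121/52)
q(-10, -1*(-16))*247 = (121/52)*247 = 2299/4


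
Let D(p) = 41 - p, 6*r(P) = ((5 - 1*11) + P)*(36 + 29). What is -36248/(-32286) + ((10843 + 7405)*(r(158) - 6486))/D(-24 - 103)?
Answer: -25456348142/48429 ≈ -5.2564e+5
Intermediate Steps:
r(P) = -65 + 65*P/6 (r(P) = (((5 - 1*11) + P)*(36 + 29))/6 = (((5 - 11) + P)*65)/6 = ((-6 + P)*65)/6 = (-390 + 65*P)/6 = -65 + 65*P/6)
-36248/(-32286) + ((10843 + 7405)*(r(158) - 6486))/D(-24 - 103) = -36248/(-32286) + ((10843 + 7405)*((-65 + (65/6)*158) - 6486))/(41 - (-24 - 103)) = -36248*(-1/32286) + (18248*((-65 + 5135/3) - 6486))/(41 - 1*(-127)) = 18124/16143 + (18248*(4940/3 - 6486))/(41 + 127) = 18124/16143 + (18248*(-14518/3))/168 = 18124/16143 - 264924464/3*1/168 = 18124/16143 - 4730794/9 = -25456348142/48429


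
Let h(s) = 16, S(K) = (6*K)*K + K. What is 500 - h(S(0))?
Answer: 484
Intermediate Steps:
S(K) = K + 6*K² (S(K) = 6*K² + K = K + 6*K²)
500 - h(S(0)) = 500 - 1*16 = 500 - 16 = 484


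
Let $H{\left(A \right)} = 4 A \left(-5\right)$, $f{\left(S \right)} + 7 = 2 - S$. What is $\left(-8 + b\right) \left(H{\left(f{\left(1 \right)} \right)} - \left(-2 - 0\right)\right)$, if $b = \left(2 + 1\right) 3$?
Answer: $122$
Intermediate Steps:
$f{\left(S \right)} = -5 - S$ ($f{\left(S \right)} = -7 - \left(-2 + S\right) = -5 - S$)
$b = 9$ ($b = 3 \cdot 3 = 9$)
$H{\left(A \right)} = - 20 A$
$\left(-8 + b\right) \left(H{\left(f{\left(1 \right)} \right)} - \left(-2 - 0\right)\right) = \left(-8 + 9\right) \left(- 20 \left(-5 - 1\right) - \left(-2 - 0\right)\right) = 1 \left(- 20 \left(-5 - 1\right) - \left(-2 + 0\right)\right) = 1 \left(\left(-20\right) \left(-6\right) - -2\right) = 1 \left(120 + 2\right) = 1 \cdot 122 = 122$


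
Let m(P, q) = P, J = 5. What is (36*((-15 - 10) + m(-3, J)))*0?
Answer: 0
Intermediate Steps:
(36*((-15 - 10) + m(-3, J)))*0 = (36*((-15 - 10) - 3))*0 = (36*(-25 - 3))*0 = (36*(-28))*0 = -1008*0 = 0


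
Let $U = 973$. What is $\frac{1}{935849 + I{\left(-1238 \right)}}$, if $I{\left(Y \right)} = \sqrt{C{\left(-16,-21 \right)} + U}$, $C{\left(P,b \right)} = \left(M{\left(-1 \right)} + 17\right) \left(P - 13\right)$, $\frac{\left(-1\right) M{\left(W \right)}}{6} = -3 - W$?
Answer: $\frac{935849}{875813350669} - \frac{2 \sqrt{33}}{875813350669} \approx 1.0685 \cdot 10^{-6}$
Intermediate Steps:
$M{\left(W \right)} = 18 + 6 W$ ($M{\left(W \right)} = - 6 \left(-3 - W\right) = 18 + 6 W$)
$C{\left(P,b \right)} = -377 + 29 P$ ($C{\left(P,b \right)} = \left(\left(18 + 6 \left(-1\right)\right) + 17\right) \left(P - 13\right) = \left(\left(18 - 6\right) + 17\right) \left(-13 + P\right) = \left(12 + 17\right) \left(-13 + P\right) = 29 \left(-13 + P\right) = -377 + 29 P$)
$I{\left(Y \right)} = 2 \sqrt{33}$ ($I{\left(Y \right)} = \sqrt{\left(-377 + 29 \left(-16\right)\right) + 973} = \sqrt{\left(-377 - 464\right) + 973} = \sqrt{-841 + 973} = \sqrt{132} = 2 \sqrt{33}$)
$\frac{1}{935849 + I{\left(-1238 \right)}} = \frac{1}{935849 + 2 \sqrt{33}}$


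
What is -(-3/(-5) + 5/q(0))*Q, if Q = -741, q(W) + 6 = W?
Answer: -1729/10 ≈ -172.90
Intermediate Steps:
q(W) = -6 + W
-(-3/(-5) + 5/q(0))*Q = -(-3/(-5) + 5/(-6 + 0))*(-741) = -(-3*(-⅕) + 5/(-6))*(-741) = -(⅗ + 5*(-⅙))*(-741) = -(⅗ - ⅚)*(-741) = -(-7)*(-741)/30 = -1*1729/10 = -1729/10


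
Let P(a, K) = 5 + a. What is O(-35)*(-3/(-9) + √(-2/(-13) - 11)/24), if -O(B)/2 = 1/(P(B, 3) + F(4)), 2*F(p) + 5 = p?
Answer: 4/183 + I*√1833/4758 ≈ 0.021858 + 0.0089982*I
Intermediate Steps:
F(p) = -5/2 + p/2
O(B) = -2/(9/2 + B) (O(B) = -2/((5 + B) + (-5/2 + (½)*4)) = -2/((5 + B) + (-5/2 + 2)) = -2/((5 + B) - ½) = -2/(9/2 + B))
O(-35)*(-3/(-9) + √(-2/(-13) - 11)/24) = (-4/(9 + 2*(-35)))*(-3/(-9) + √(-2/(-13) - 11)/24) = (-4/(9 - 70))*(-3*(-⅑) + √(-2*(-1/13) - 11)*(1/24)) = (-4/(-61))*(⅓ + √(2/13 - 11)*(1/24)) = (-4*(-1/61))*(⅓ + √(-141/13)*(1/24)) = 4*(⅓ + (I*√1833/13)*(1/24))/61 = 4*(⅓ + I*√1833/312)/61 = 4/183 + I*√1833/4758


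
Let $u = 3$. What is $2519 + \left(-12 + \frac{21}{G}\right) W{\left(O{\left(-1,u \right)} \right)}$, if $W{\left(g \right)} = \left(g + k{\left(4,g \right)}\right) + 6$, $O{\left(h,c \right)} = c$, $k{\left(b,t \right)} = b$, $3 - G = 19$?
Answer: $\frac{37535}{16} \approx 2345.9$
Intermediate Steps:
$G = -16$ ($G = 3 - 19 = -16$)
$W{\left(g \right)} = 10 + g$ ($W{\left(g \right)} = \left(g + 4\right) + 6 = \left(4 + g\right) + 6 = 10 + g$)
$2519 + \left(-12 + \frac{21}{G}\right) W{\left(O{\left(-1,u \right)} \right)} = 2519 + \left(-12 + \frac{21}{-16}\right) \left(10 + 3\right) = 2519 + \left(-12 + 21 \left(- \frac{1}{16}\right)\right) 13 = 2519 + \left(-12 - \frac{21}{16}\right) 13 = 2519 - \frac{2769}{16} = \frac{37535}{16}$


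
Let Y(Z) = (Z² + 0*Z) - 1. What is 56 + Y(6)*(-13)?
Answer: -399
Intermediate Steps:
Y(Z) = -1 + Z² (Y(Z) = (Z² + 0) - 1 = Z² - 1 = -1 + Z²)
56 + Y(6)*(-13) = 56 + (-1 + 6²)*(-13) = 56 + (-1 + 36)*(-13) = 56 + 35*(-13) = 56 - 455 = -399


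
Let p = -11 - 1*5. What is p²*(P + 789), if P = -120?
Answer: 171264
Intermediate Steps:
p = -16 (p = -11 - 5 = -16)
p²*(P + 789) = (-16)²*(-120 + 789) = 256*669 = 171264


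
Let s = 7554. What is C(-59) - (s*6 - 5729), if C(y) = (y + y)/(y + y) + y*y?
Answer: -36113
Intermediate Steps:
C(y) = 1 + y**2 (C(y) = (2*y)/((2*y)) + y**2 = (2*y)*(1/(2*y)) + y**2 = 1 + y**2)
C(-59) - (s*6 - 5729) = (1 + (-59)**2) - (7554*6 - 5729) = (1 + 3481) - (45324 - 5729) = 3482 - 1*39595 = 3482 - 39595 = -36113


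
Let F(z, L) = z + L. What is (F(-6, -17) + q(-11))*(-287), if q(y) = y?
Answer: 9758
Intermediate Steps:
F(z, L) = L + z
(F(-6, -17) + q(-11))*(-287) = ((-17 - 6) - 11)*(-287) = (-23 - 11)*(-287) = -34*(-287) = 9758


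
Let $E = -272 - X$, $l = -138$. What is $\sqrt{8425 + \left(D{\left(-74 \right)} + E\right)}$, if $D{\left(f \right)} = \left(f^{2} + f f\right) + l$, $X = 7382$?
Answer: $\sqrt{11585} \approx 107.63$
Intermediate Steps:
$E = -7654$ ($E = -272 - 7382 = -7654$)
$D{\left(f \right)} = -138 + 2 f^{2}$ ($D{\left(f \right)} = \left(f^{2} + f f\right) - 138 = \left(f^{2} + f^{2}\right) - 138 = 2 f^{2} - 138 = -138 + 2 f^{2}$)
$\sqrt{8425 + \left(D{\left(-74 \right)} + E\right)} = \sqrt{8425 - \left(7792 - 10952\right)} = \sqrt{8425 + \left(\left(-138 + 2 \cdot 5476\right) - 7654\right)} = \sqrt{8425 + \left(\left(-138 + 10952\right) - 7654\right)} = \sqrt{8425 + \left(10814 - 7654\right)} = \sqrt{8425 + 3160} = \sqrt{11585}$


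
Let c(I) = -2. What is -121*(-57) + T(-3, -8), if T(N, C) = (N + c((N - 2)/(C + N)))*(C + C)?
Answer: 6977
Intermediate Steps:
T(N, C) = 2*C*(-2 + N) (T(N, C) = (N - 2)*(C + C) = (-2 + N)*(2*C) = 2*C*(-2 + N))
-121*(-57) + T(-3, -8) = -121*(-57) + 2*(-8)*(-2 - 3) = 6897 + 2*(-8)*(-5) = 6897 + 80 = 6977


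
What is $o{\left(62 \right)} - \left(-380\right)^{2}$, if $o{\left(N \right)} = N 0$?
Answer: $-144400$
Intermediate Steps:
$o{\left(N \right)} = 0$
$o{\left(62 \right)} - \left(-380\right)^{2} = 0 - \left(-380\right)^{2} = 0 - 144400 = -144400$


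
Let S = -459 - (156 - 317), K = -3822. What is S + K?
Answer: -4120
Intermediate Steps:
S = -298 (S = -459 - 1*(-161) = -459 + 161 = -298)
S + K = -298 - 3822 = -4120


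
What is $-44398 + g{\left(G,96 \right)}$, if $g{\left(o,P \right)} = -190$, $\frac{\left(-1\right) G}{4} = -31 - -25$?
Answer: $-44588$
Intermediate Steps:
$G = 24$ ($G = - 4 \left(-31 - -25\right) = - 4 \left(-31 + 25\right) = \left(-4\right) \left(-6\right) = 24$)
$-44398 + g{\left(G,96 \right)} = -44398 - 190 = -44588$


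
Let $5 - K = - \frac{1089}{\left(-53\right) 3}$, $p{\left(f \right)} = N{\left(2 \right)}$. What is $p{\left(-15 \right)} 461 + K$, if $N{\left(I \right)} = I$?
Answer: $\frac{48768}{53} \approx 920.15$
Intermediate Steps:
$p{\left(f \right)} = 2$
$K = - \frac{98}{53}$ ($K = 5 - - \frac{1089}{\left(-53\right) 3} = 5 - - \frac{1089}{-159} = 5 - \left(-1089\right) \left(- \frac{1}{159}\right) = 5 - \frac{363}{53} = - \frac{98}{53} \approx -1.8491$)
$p{\left(-15 \right)} 461 + K = 2 \cdot 461 - \frac{98}{53} = 922 - \frac{98}{53} = \frac{48768}{53}$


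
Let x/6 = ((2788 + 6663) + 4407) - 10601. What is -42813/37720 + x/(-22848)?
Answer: -35735743/17954720 ≈ -1.9903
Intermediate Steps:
x = 19542 (x = 6*(((2788 + 6663) + 4407) - 10601) = 6*((9451 + 4407) - 10601) = 6*(13858 - 10601) = 6*3257 = 19542)
-42813/37720 + x/(-22848) = -42813/37720 + 19542/(-22848) = -42813*1/37720 + 19542*(-1/22848) = -42813/37720 - 3257/3808 = -35735743/17954720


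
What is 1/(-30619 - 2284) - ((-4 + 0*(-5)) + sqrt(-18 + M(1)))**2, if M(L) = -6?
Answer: 263223/32903 + 16*I*sqrt(6) ≈ 8.0 + 39.192*I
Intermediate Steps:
1/(-30619 - 2284) - ((-4 + 0*(-5)) + sqrt(-18 + M(1)))**2 = 1/(-30619 - 2284) - ((-4 + 0*(-5)) + sqrt(-18 - 6))**2 = 1/(-32903) - ((-4 + 0) + sqrt(-24))**2 = -1/32903 - (-4 + 2*I*sqrt(6))**2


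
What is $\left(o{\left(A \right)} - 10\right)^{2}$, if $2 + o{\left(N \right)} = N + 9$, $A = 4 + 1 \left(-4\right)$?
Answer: $9$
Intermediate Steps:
$A = 0$ ($A = 4 - 4 = 0$)
$o{\left(N \right)} = 7 + N$ ($o{\left(N \right)} = -2 + \left(N + 9\right) = -2 + \left(9 + N\right) = 7 + N$)
$\left(o{\left(A \right)} - 10\right)^{2} = \left(\left(7 + 0\right) - 10\right)^{2} = \left(7 - 10\right)^{2} = \left(-3\right)^{2} = 9$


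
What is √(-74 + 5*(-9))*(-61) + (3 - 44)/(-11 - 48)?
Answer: 41/59 - 61*I*√119 ≈ 0.69491 - 665.43*I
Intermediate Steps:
√(-74 + 5*(-9))*(-61) + (3 - 44)/(-11 - 48) = √(-74 - 45)*(-61) - 41/(-59) = √(-119)*(-61) - 41*(-1/59) = (I*√119)*(-61) + 41/59 = -61*I*√119 + 41/59 = 41/59 - 61*I*√119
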